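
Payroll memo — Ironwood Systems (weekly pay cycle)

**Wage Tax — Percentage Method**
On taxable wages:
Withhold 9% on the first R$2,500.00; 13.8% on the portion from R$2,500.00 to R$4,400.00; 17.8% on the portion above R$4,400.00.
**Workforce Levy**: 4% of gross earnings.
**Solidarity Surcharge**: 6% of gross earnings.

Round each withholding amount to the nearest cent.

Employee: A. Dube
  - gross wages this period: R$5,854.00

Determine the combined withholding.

R$1,331.41

Wage Tax: taxable = R$5,854.00
  R$487.20 + 17.8% × (R$5,854.00 − R$4,400.00) = R$487.20 + 17.8% × R$1,454.00 = R$746.01
Workforce Levy: 4% × R$5,854.00 = R$234.16
Solidarity Surcharge: 6% × R$5,854.00 = R$351.24
Total: R$746.01 + R$234.16 + R$351.24 = R$1,331.41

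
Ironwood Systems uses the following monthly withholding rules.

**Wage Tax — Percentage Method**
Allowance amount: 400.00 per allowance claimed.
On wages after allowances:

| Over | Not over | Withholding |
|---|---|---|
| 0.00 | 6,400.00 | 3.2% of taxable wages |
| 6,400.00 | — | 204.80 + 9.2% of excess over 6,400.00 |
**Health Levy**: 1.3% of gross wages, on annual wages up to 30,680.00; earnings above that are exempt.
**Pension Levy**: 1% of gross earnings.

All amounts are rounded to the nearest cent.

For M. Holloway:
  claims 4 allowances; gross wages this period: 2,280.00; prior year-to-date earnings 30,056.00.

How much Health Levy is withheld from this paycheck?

8.11

Health Levy: cap 30,680.00 − YTD 30,056.00 = 624.00 subject; 1.3% × 624.00 = 8.11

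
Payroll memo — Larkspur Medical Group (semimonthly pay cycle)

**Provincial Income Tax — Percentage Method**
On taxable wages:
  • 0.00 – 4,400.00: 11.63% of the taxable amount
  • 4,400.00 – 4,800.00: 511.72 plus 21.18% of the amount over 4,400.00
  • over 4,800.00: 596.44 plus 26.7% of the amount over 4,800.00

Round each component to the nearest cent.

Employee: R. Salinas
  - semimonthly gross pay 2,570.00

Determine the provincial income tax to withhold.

298.89

Provincial Income Tax: taxable = 2,570.00
  11.63% × 2,570.00 = 298.89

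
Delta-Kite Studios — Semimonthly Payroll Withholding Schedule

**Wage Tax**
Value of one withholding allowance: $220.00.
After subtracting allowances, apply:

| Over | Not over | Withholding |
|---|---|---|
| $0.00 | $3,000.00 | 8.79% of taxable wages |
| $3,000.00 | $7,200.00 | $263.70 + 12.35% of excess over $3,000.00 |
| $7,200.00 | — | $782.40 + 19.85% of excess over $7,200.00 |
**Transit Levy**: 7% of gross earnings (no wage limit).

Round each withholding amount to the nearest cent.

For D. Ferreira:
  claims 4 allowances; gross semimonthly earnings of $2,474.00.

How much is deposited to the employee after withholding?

Wage Tax: taxable = $2,474.00 − 4×$220.00 = $1,594.00
  8.79% × $1,594.00 = $140.11
Transit Levy: 7% × $2,474.00 = $173.18
Total withheld: $140.11 + $173.18 = $313.29
Net pay: $2,474.00 − $313.29 = $2,160.71

$2,160.71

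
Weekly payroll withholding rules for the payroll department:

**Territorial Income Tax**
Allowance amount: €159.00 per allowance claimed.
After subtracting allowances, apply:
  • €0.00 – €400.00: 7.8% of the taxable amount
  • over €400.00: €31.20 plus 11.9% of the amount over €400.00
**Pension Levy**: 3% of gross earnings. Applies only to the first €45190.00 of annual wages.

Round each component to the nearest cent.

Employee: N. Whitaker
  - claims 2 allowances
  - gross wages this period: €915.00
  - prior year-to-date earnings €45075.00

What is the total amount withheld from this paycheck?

Territorial Income Tax: taxable = €915.00 − 2×€159.00 = €597.00
  €31.20 + 11.9% × (€597.00 − €400.00) = €31.20 + 11.9% × €197.00 = €54.64
Pension Levy: cap €45190.00 − YTD €45075.00 = €115.00 subject; 3% × €115.00 = €3.45
Total: €54.64 + €3.45 = €58.09

€58.09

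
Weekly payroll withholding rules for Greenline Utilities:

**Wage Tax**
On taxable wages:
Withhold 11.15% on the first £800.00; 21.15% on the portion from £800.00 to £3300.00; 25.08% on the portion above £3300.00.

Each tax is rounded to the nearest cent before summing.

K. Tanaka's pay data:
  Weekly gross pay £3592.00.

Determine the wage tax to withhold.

£691.18

Wage Tax: taxable = £3592.00
  £617.95 + 25.08% × (£3592.00 − £3300.00) = £617.95 + 25.08% × £292.00 = £691.18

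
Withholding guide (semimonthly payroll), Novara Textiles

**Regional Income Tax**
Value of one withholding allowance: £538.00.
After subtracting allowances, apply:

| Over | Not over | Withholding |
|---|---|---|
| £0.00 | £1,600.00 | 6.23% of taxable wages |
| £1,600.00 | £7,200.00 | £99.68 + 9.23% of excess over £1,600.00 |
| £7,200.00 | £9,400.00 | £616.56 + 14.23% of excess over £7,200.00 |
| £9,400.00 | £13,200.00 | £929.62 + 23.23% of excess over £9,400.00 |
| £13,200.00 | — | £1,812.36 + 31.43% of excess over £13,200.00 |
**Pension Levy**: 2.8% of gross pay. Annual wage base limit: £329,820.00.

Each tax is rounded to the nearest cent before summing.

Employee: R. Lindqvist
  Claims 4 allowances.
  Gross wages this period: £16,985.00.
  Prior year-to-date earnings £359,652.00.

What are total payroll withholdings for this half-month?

Regional Income Tax: taxable = £16,985.00 − 4×£538.00 = £14,833.00
  £1,812.36 + 31.43% × (£14,833.00 − £13,200.00) = £1,812.36 + 31.43% × £1,633.00 = £2,325.61
Pension Levy: YTD £359,652.00 ≥ cap £329,820.00 → £0.00
Total: £2,325.61 + £0.00 = £2,325.61

£2,325.61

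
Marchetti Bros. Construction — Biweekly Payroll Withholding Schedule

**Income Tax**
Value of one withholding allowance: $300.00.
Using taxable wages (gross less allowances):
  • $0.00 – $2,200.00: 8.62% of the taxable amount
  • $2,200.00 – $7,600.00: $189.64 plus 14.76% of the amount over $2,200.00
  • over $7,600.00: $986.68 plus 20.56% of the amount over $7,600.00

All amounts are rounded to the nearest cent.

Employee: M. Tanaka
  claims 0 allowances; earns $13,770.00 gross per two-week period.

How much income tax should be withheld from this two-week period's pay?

Income Tax: taxable = $13,770.00
  $986.68 + 20.56% × ($13,770.00 − $7,600.00) = $986.68 + 20.56% × $6,170.00 = $2,255.23

$2,255.23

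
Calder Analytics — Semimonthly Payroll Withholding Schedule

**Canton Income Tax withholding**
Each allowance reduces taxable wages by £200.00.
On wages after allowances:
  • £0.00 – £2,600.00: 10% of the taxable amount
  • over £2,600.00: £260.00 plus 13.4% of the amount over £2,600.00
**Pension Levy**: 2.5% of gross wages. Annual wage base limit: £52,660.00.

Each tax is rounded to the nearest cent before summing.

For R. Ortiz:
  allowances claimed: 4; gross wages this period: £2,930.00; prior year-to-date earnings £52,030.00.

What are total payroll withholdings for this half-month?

£228.75

Canton Income Tax: taxable = £2,930.00 − 4×£200.00 = £2,130.00
  10% × £2,130.00 = £213.00
Pension Levy: cap £52,660.00 − YTD £52,030.00 = £630.00 subject; 2.5% × £630.00 = £15.75
Total: £213.00 + £15.75 = £228.75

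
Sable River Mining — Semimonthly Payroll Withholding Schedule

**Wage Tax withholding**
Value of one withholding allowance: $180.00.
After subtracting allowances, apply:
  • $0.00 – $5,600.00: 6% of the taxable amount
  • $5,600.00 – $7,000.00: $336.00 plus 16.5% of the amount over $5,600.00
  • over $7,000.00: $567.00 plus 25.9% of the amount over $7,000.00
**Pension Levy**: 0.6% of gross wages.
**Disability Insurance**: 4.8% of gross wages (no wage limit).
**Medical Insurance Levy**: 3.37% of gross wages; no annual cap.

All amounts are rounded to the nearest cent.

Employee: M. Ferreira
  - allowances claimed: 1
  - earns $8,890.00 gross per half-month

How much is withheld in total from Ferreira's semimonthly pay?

$1,789.54

Wage Tax: taxable = $8,890.00 − 1×$180.00 = $8,710.00
  $567.00 + 25.9% × ($8,710.00 − $7,000.00) = $567.00 + 25.9% × $1,710.00 = $1,009.89
Pension Levy: 0.6% × $8,890.00 = $53.34
Disability Insurance: 4.8% × $8,890.00 = $426.72
Medical Insurance Levy: 3.37% × $8,890.00 = $299.59
Total: $1,009.89 + $53.34 + $426.72 + $299.59 = $1,789.54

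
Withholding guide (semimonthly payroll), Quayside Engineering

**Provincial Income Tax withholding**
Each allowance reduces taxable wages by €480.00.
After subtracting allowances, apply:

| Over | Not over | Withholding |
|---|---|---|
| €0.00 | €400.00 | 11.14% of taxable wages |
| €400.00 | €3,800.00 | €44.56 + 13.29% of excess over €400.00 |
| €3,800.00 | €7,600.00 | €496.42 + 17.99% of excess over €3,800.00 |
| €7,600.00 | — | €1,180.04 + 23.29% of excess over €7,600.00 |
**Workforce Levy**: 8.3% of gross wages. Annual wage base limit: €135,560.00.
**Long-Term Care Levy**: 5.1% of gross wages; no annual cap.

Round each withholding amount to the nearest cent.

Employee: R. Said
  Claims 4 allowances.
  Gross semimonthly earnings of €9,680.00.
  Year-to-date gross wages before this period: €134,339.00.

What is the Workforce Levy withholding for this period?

Workforce Levy: cap €135,560.00 − YTD €134,339.00 = €1,221.00 subject; 8.3% × €1,221.00 = €101.34

€101.34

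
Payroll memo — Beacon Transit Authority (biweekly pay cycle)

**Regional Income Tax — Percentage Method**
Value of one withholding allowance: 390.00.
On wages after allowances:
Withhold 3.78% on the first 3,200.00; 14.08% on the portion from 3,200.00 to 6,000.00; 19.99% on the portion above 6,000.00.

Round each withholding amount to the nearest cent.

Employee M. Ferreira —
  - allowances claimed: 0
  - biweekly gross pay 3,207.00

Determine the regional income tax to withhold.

121.95

Regional Income Tax: taxable = 3,207.00
  120.96 + 14.08% × (3,207.00 − 3,200.00) = 120.96 + 14.08% × 7.00 = 121.95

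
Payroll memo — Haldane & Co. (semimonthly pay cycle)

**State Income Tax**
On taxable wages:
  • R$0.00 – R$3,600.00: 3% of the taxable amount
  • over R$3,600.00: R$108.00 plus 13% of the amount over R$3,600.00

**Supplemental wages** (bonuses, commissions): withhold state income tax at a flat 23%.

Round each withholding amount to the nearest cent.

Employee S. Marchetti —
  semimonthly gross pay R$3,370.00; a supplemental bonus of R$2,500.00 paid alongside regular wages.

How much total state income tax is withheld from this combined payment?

R$676.10

State Income Tax: taxable = R$3,370.00
  3% × R$3,370.00 = R$101.10
Supplemental (23% flat on bonus): 23% × R$2,500.00 = R$575.00
Total state income tax: R$101.10 + R$575.00 = R$676.10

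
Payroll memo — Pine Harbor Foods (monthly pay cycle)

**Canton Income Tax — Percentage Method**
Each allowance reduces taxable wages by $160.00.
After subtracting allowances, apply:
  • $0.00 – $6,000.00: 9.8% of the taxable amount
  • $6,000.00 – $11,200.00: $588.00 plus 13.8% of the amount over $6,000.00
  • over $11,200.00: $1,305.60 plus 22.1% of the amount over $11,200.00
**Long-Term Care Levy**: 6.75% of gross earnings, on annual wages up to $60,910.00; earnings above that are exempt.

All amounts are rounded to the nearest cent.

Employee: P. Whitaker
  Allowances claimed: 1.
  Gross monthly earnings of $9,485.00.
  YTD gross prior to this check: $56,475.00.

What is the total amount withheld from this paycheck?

$1,346.21

Canton Income Tax: taxable = $9,485.00 − 1×$160.00 = $9,325.00
  $588.00 + 13.8% × ($9,325.00 − $6,000.00) = $588.00 + 13.8% × $3,325.00 = $1,046.85
Long-Term Care Levy: cap $60,910.00 − YTD $56,475.00 = $4,435.00 subject; 6.75% × $4,435.00 = $299.36
Total: $1,046.85 + $299.36 = $1,346.21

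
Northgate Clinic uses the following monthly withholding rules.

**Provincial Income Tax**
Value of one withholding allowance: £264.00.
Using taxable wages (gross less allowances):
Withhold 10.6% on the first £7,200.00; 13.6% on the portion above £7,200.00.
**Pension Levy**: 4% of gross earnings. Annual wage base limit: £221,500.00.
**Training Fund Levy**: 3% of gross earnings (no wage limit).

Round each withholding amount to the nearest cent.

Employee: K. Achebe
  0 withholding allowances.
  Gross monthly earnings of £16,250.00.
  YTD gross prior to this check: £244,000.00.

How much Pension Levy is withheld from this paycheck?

£0.00

Pension Levy: YTD £244,000.00 ≥ cap £221,500.00 → £0.00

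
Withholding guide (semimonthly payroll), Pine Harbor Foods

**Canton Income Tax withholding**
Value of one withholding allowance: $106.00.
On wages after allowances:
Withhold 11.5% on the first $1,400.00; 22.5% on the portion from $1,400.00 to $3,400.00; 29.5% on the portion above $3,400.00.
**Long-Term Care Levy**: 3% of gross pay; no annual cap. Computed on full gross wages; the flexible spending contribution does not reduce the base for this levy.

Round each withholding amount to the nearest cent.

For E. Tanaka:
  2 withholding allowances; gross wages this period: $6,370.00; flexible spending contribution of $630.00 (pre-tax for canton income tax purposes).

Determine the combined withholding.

Canton Income Tax: taxable = $6,370.00 − $630.00 − 2×$106.00 = $5,528.00
  $611.00 + 29.5% × ($5,528.00 − $3,400.00) = $611.00 + 29.5% × $2,128.00 = $1,238.76
Long-Term Care Levy: 3% × $6,370.00 = $191.10
Total: $1,238.76 + $191.10 = $1,429.86

$1,429.86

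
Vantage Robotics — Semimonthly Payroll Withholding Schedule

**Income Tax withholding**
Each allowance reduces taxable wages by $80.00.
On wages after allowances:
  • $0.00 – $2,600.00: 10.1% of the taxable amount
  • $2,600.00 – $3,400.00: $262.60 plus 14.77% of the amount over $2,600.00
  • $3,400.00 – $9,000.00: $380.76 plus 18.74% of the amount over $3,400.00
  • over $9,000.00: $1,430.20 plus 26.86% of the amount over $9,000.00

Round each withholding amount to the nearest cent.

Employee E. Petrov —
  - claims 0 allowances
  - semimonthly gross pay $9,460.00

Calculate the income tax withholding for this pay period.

Income Tax: taxable = $9,460.00
  $1,430.20 + 26.86% × ($9,460.00 − $9,000.00) = $1,430.20 + 26.86% × $460.00 = $1,553.76

$1,553.76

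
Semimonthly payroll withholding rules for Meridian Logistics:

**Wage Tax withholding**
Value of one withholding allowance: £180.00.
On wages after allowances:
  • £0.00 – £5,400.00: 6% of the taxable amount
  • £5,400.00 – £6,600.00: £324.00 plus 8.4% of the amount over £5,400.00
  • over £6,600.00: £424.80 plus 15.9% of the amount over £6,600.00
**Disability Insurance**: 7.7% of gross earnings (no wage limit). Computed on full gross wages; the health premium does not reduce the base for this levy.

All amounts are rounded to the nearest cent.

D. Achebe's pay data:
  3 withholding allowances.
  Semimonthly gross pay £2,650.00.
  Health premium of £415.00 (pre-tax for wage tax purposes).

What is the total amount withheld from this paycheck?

£305.75

Wage Tax: taxable = £2,650.00 − £415.00 − 3×£180.00 = £1,695.00
  6% × £1,695.00 = £101.70
Disability Insurance: 7.7% × £2,650.00 = £204.05
Total: £101.70 + £204.05 = £305.75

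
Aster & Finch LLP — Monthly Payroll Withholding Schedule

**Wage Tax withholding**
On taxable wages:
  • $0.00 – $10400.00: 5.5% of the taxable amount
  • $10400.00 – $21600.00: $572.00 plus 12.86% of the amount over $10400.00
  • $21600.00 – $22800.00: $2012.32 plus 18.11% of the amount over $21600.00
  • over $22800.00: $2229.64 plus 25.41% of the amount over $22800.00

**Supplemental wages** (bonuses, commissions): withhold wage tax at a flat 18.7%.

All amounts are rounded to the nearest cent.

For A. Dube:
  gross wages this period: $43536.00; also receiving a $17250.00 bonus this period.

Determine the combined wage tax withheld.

Wage Tax: taxable = $43536.00
  $2229.64 + 25.41% × ($43536.00 − $22800.00) = $2229.64 + 25.41% × $20736.00 = $7498.66
Supplemental (18.7% flat on bonus): 18.7% × $17250.00 = $3225.75
Total wage tax: $7498.66 + $3225.75 = $10724.41

$10724.41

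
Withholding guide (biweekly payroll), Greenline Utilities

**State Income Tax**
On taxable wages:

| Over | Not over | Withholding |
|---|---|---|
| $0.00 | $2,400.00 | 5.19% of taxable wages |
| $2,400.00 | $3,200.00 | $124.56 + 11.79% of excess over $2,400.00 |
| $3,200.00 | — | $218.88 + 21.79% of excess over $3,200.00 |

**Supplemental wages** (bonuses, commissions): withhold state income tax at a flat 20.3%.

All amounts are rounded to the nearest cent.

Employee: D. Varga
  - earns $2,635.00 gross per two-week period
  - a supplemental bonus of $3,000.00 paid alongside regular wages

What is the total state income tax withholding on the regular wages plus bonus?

$761.27

State Income Tax: taxable = $2,635.00
  $124.56 + 11.79% × ($2,635.00 − $2,400.00) = $124.56 + 11.79% × $235.00 = $152.27
Supplemental (20.3% flat on bonus): 20.3% × $3,000.00 = $609.00
Total state income tax: $152.27 + $609.00 = $761.27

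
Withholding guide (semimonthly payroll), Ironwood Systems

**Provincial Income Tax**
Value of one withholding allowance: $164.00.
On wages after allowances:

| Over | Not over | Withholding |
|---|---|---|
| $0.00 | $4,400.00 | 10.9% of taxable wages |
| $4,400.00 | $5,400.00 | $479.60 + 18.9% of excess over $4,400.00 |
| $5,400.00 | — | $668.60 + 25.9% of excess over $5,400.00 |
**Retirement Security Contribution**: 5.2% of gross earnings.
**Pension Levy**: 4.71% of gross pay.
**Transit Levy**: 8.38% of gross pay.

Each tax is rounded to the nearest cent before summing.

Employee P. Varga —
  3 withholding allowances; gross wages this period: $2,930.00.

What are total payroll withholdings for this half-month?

Provincial Income Tax: taxable = $2,930.00 − 3×$164.00 = $2,438.00
  10.9% × $2,438.00 = $265.74
Retirement Security Contribution: 5.2% × $2,930.00 = $152.36
Pension Levy: 4.71% × $2,930.00 = $138.00
Transit Levy: 8.38% × $2,930.00 = $245.53
Total: $265.74 + $152.36 + $138.00 + $245.53 = $801.63

$801.63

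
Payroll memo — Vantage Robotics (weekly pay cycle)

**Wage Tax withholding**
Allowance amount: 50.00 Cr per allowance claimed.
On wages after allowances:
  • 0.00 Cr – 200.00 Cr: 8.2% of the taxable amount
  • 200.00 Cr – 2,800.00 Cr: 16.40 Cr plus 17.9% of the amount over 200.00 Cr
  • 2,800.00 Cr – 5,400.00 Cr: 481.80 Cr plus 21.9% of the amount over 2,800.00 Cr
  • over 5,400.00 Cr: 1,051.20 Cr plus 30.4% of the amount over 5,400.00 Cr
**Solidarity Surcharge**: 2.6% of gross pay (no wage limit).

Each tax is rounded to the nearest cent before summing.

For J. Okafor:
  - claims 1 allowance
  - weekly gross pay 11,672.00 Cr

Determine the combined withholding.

Wage Tax: taxable = 11,672.00 Cr − 1×50.00 Cr = 11,622.00 Cr
  1,051.20 Cr + 30.4% × (11,622.00 Cr − 5,400.00 Cr) = 1,051.20 Cr + 30.4% × 6,222.00 Cr = 2,942.69 Cr
Solidarity Surcharge: 2.6% × 11,672.00 Cr = 303.47 Cr
Total: 2,942.69 Cr + 303.47 Cr = 3,246.16 Cr

3,246.16 Cr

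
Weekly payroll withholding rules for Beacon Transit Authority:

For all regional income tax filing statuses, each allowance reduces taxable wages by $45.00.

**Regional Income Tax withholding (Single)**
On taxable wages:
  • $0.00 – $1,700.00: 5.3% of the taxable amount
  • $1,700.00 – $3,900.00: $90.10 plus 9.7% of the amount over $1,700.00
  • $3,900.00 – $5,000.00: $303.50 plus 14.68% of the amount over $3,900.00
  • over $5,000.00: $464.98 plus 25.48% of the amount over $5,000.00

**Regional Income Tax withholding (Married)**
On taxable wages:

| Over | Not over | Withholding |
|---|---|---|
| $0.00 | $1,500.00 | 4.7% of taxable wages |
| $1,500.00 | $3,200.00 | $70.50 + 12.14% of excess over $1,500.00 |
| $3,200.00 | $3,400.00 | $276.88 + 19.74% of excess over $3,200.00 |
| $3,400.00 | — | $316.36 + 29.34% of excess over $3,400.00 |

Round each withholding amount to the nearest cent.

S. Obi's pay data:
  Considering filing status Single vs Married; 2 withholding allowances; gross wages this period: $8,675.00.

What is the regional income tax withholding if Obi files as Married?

Regional Income Tax (Married): taxable = $8,675.00 − 2×$45.00 = $8,585.00
  $316.36 + 29.34% × ($8,585.00 − $3,400.00) = $316.36 + 29.34% × $5,185.00 = $1,837.64

$1,837.64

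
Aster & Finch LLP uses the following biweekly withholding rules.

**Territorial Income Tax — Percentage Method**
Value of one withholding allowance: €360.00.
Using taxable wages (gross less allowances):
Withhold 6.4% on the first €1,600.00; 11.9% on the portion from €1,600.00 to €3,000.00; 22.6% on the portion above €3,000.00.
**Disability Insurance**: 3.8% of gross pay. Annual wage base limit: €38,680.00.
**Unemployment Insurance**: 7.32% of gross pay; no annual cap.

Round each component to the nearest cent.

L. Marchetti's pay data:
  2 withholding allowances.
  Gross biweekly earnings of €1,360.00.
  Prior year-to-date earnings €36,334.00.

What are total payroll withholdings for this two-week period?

Territorial Income Tax: taxable = €1,360.00 − 2×€360.00 = €640.00
  6.4% × €640.00 = €40.96
Disability Insurance: 3.8% × €1,360.00 = €51.68
Unemployment Insurance: 7.32% × €1,360.00 = €99.55
Total: €40.96 + €51.68 + €99.55 = €192.19

€192.19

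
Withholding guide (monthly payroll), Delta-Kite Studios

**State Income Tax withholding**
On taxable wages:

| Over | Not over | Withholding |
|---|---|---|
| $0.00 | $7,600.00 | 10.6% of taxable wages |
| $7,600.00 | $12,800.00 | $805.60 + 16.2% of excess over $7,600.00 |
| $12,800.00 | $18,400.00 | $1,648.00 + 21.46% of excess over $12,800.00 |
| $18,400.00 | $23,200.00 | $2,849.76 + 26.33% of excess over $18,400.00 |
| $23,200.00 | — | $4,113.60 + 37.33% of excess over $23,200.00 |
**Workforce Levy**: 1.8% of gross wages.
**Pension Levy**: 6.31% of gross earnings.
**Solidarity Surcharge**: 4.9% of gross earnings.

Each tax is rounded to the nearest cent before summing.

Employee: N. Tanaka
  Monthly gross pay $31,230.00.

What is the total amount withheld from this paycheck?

$11,174.22

State Income Tax: taxable = $31,230.00
  $4,113.60 + 37.33% × ($31,230.00 − $23,200.00) = $4,113.60 + 37.33% × $8,030.00 = $7,111.20
Workforce Levy: 1.8% × $31,230.00 = $562.14
Pension Levy: 6.31% × $31,230.00 = $1,970.61
Solidarity Surcharge: 4.9% × $31,230.00 = $1,530.27
Total: $7,111.20 + $562.14 + $1,970.61 + $1,530.27 = $11,174.22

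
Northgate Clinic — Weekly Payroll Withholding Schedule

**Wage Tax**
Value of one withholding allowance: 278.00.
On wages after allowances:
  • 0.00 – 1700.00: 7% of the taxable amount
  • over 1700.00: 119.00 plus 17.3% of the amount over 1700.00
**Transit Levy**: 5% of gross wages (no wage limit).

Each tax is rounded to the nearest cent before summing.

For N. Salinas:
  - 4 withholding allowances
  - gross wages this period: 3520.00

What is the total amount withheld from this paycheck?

Wage Tax: taxable = 3520.00 − 4×278.00 = 2408.00
  119.00 + 17.3% × (2408.00 − 1700.00) = 119.00 + 17.3% × 708.00 = 241.48
Transit Levy: 5% × 3520.00 = 176.00
Total: 241.48 + 176.00 = 417.48

417.48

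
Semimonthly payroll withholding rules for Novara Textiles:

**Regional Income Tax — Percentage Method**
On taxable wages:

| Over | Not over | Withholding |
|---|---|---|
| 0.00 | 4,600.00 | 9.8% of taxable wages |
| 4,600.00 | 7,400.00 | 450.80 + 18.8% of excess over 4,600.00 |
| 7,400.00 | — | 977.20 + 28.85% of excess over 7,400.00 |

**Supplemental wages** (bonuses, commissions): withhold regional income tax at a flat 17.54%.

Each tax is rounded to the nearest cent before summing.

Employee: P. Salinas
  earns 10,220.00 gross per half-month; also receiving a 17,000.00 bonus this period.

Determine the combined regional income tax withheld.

Regional Income Tax: taxable = 10,220.00
  977.20 + 28.85% × (10,220.00 − 7,400.00) = 977.20 + 28.85% × 2,820.00 = 1,790.77
Supplemental (17.54% flat on bonus): 17.54% × 17,000.00 = 2,981.80
Total regional income tax: 1,790.77 + 2,981.80 = 4,772.57

4,772.57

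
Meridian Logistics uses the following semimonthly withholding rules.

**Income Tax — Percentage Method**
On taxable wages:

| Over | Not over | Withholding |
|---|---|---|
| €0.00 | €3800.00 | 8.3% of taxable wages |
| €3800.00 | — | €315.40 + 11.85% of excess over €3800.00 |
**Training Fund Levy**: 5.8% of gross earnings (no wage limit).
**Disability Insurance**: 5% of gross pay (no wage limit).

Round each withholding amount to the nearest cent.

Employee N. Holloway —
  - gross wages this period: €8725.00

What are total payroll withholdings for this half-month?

Income Tax: taxable = €8725.00
  €315.40 + 11.85% × (€8725.00 − €3800.00) = €315.40 + 11.85% × €4925.00 = €899.01
Training Fund Levy: 5.8% × €8725.00 = €506.05
Disability Insurance: 5% × €8725.00 = €436.25
Total: €899.01 + €506.05 + €436.25 = €1841.31

€1841.31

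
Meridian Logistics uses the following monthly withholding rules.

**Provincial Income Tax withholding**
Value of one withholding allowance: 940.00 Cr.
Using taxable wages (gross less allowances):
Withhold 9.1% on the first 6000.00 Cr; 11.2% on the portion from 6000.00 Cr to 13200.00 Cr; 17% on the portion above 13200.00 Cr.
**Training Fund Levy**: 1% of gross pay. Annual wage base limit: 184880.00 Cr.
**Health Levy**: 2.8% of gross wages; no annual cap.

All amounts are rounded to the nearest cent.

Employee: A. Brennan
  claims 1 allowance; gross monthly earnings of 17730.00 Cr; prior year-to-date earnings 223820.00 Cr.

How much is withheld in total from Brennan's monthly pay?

Provincial Income Tax: taxable = 17730.00 Cr − 1×940.00 Cr = 16790.00 Cr
  1352.40 Cr + 17% × (16790.00 Cr − 13200.00 Cr) = 1352.40 Cr + 17% × 3590.00 Cr = 1962.70 Cr
Training Fund Levy: YTD 223820.00 Cr ≥ cap 184880.00 Cr → 0.00 Cr
Health Levy: 2.8% × 17730.00 Cr = 496.44 Cr
Total: 1962.70 Cr + 0.00 Cr + 496.44 Cr = 2459.14 Cr

2459.14 Cr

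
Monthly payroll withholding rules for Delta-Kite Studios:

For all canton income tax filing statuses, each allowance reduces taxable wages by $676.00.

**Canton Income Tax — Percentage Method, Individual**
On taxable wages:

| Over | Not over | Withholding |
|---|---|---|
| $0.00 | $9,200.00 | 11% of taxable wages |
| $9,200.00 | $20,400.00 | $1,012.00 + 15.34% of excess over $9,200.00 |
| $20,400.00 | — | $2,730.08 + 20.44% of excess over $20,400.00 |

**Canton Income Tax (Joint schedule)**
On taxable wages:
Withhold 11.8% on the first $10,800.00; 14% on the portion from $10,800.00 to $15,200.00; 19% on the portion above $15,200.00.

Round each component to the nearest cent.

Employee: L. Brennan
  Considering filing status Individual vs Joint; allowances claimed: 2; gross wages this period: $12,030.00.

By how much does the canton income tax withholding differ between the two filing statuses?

$21.27

Canton Income Tax (Individual): taxable = $12,030.00 − 2×$676.00 = $10,678.00
  $1,012.00 + 15.34% × ($10,678.00 − $9,200.00) = $1,012.00 + 15.34% × $1,478.00 = $1,238.73
Canton Income Tax (Joint): taxable = $12,030.00 − 2×$676.00 = $10,678.00
  11.8% × $10,678.00 = $1,260.00
Difference: |$1,238.73 − $1,260.00| = $21.27 (higher under Joint)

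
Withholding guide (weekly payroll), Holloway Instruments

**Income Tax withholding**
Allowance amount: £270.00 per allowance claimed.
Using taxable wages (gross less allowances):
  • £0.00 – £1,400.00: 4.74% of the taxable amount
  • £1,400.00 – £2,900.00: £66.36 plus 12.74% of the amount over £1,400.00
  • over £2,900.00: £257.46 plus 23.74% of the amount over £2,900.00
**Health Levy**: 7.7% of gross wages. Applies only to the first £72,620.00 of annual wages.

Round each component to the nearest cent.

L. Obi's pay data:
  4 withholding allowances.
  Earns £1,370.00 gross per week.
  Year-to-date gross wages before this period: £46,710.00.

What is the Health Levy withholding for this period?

£105.49

Health Levy: 7.7% × £1,370.00 = £105.49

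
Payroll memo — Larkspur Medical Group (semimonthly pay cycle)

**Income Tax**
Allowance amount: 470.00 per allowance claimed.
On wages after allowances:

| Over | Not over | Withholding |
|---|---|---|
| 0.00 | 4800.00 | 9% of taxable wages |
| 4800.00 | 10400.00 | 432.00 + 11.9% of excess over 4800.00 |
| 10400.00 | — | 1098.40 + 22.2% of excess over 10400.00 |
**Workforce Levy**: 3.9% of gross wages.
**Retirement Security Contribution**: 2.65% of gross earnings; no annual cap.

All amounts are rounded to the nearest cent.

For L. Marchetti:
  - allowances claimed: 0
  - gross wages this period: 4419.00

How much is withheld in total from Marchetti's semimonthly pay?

Income Tax: taxable = 4419.00
  9% × 4419.00 = 397.71
Workforce Levy: 3.9% × 4419.00 = 172.34
Retirement Security Contribution: 2.65% × 4419.00 = 117.10
Total: 397.71 + 172.34 + 117.10 = 687.15

687.15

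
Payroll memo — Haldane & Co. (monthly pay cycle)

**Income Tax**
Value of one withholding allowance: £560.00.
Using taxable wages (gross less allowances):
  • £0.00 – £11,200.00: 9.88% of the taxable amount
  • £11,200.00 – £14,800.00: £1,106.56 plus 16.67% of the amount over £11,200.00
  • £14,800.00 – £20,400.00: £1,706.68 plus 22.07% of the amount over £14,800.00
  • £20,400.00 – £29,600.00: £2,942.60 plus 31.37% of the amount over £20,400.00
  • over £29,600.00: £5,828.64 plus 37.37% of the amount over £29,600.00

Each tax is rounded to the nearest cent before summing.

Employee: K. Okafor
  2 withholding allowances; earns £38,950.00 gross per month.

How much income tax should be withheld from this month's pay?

Income Tax: taxable = £38,950.00 − 2×£560.00 = £37,830.00
  £5,828.64 + 37.37% × (£37,830.00 − £29,600.00) = £5,828.64 + 37.37% × £8,230.00 = £8,904.19

£8,904.19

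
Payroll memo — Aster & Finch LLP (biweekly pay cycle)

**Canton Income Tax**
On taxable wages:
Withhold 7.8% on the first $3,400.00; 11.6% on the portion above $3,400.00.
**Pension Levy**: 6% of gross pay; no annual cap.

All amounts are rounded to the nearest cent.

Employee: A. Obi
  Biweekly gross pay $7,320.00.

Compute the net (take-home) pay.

Canton Income Tax: taxable = $7,320.00
  $265.20 + 11.6% × ($7,320.00 − $3,400.00) = $265.20 + 11.6% × $3,920.00 = $719.92
Pension Levy: 6% × $7,320.00 = $439.20
Total withheld: $719.92 + $439.20 = $1,159.12
Net pay: $7,320.00 − $1,159.12 = $6,160.88

$6,160.88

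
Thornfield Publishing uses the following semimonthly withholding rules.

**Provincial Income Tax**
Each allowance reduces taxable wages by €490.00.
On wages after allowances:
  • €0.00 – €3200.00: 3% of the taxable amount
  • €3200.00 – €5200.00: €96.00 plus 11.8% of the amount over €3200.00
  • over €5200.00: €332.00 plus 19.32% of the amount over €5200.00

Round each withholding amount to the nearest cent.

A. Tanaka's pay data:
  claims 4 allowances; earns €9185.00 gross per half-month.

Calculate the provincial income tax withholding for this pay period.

Provincial Income Tax: taxable = €9185.00 − 4×€490.00 = €7225.00
  €332.00 + 19.32% × (€7225.00 − €5200.00) = €332.00 + 19.32% × €2025.00 = €723.23

€723.23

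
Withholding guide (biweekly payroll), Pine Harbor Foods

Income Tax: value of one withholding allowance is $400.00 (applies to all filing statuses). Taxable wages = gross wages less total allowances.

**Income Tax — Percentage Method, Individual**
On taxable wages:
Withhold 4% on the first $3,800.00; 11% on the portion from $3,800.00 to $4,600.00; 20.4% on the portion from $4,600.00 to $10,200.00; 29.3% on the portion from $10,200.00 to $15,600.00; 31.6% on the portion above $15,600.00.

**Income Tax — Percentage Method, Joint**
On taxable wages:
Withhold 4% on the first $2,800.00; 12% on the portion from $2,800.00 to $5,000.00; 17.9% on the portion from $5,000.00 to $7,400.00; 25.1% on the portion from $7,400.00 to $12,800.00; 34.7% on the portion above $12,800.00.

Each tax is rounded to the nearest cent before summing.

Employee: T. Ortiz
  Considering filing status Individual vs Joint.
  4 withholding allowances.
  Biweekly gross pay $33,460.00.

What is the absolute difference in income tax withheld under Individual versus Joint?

Income Tax (Individual): taxable = $33,460.00 − 4×$400.00 = $31,860.00
  $2,964.60 + 31.6% × ($31,860.00 − $15,600.00) = $2,964.60 + 31.6% × $16,260.00 = $8,102.76
Income Tax (Joint): taxable = $33,460.00 − 4×$400.00 = $31,860.00
  $2,161.00 + 34.7% × ($31,860.00 − $12,800.00) = $2,161.00 + 34.7% × $19,060.00 = $8,774.82
Difference: |$8,102.76 − $8,774.82| = $672.06 (higher under Joint)

$672.06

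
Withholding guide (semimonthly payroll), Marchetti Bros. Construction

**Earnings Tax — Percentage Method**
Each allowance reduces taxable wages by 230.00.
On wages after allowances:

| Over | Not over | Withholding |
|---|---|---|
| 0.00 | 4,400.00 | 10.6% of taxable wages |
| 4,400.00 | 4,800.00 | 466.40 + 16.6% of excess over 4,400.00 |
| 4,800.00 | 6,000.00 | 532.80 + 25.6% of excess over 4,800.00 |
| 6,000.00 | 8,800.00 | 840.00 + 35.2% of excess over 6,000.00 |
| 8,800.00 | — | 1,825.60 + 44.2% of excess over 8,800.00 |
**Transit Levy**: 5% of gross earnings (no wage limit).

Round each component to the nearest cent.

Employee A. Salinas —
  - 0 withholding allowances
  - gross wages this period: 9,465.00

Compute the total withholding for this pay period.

2,592.78

Earnings Tax: taxable = 9,465.00
  1,825.60 + 44.2% × (9,465.00 − 8,800.00) = 1,825.60 + 44.2% × 665.00 = 2,119.53
Transit Levy: 5% × 9,465.00 = 473.25
Total: 2,119.53 + 473.25 = 2,592.78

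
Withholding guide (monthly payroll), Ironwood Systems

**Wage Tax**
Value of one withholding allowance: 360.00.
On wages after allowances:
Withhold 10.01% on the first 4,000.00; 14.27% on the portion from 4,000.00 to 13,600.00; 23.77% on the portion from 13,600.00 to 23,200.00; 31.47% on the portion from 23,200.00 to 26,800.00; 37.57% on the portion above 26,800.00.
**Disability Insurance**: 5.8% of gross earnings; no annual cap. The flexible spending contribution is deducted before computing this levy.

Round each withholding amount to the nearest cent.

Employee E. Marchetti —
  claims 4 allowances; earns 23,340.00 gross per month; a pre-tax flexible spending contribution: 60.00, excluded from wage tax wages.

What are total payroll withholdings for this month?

5,079.21

Wage Tax: taxable = 23,340.00 − 60.00 − 4×360.00 = 21,840.00
  1,770.32 + 23.77% × (21,840.00 − 13,600.00) = 1,770.32 + 23.77% × 8,240.00 = 3,728.97
Disability Insurance: 5.8% × 23,280.00 = 1,350.24
Total: 3,728.97 + 1,350.24 = 5,079.21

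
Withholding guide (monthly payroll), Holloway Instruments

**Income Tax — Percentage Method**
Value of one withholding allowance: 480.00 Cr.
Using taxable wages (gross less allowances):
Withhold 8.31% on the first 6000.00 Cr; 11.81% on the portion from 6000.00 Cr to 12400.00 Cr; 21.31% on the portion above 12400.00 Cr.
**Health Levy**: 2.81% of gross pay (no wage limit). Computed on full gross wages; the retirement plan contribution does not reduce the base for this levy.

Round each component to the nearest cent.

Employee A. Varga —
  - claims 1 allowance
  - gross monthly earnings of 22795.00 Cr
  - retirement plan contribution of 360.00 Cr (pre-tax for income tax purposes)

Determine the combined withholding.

Income Tax: taxable = 22795.00 Cr − 360.00 Cr − 1×480.00 Cr = 21955.00 Cr
  1254.44 Cr + 21.31% × (21955.00 Cr − 12400.00 Cr) = 1254.44 Cr + 21.31% × 9555.00 Cr = 3290.61 Cr
Health Levy: 2.81% × 22795.00 Cr = 640.54 Cr
Total: 3290.61 Cr + 640.54 Cr = 3931.15 Cr

3931.15 Cr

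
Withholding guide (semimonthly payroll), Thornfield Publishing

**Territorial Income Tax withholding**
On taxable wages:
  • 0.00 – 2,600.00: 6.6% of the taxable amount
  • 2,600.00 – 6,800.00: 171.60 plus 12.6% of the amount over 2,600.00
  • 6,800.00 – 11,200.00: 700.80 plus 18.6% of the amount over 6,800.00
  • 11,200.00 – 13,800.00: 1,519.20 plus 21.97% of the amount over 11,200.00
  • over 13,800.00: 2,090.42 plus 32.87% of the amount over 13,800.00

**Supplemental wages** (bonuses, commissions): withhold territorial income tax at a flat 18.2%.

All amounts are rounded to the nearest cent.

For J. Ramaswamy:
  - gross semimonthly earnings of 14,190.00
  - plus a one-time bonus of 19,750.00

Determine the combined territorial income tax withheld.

5,813.11

Territorial Income Tax: taxable = 14,190.00
  2,090.42 + 32.87% × (14,190.00 − 13,800.00) = 2,090.42 + 32.87% × 390.00 = 2,218.61
Supplemental (18.2% flat on bonus): 18.2% × 19,750.00 = 3,594.50
Total territorial income tax: 2,218.61 + 3,594.50 = 5,813.11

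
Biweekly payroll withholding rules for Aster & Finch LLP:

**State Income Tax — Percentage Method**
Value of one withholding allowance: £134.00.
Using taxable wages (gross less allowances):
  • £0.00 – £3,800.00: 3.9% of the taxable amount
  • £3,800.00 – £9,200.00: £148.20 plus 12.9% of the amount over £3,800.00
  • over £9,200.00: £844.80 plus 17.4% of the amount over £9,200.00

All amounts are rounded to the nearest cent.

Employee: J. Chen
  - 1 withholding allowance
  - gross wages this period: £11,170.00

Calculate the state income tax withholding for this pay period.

£1,164.26

State Income Tax: taxable = £11,170.00 − 1×£134.00 = £11,036.00
  £844.80 + 17.4% × (£11,036.00 − £9,200.00) = £844.80 + 17.4% × £1,836.00 = £1,164.26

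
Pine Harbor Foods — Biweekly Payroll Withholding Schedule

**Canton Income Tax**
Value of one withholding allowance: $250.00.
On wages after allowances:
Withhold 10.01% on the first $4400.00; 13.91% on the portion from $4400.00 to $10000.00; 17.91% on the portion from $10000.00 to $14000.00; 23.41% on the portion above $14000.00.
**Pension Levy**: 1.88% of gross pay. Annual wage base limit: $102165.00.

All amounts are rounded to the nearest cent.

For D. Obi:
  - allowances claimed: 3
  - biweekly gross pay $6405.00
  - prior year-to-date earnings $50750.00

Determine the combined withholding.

Canton Income Tax: taxable = $6405.00 − 3×$250.00 = $5655.00
  $440.44 + 13.91% × ($5655.00 − $4400.00) = $440.44 + 13.91% × $1255.00 = $615.01
Pension Levy: 1.88% × $6405.00 = $120.41
Total: $615.01 + $120.41 = $735.42

$735.42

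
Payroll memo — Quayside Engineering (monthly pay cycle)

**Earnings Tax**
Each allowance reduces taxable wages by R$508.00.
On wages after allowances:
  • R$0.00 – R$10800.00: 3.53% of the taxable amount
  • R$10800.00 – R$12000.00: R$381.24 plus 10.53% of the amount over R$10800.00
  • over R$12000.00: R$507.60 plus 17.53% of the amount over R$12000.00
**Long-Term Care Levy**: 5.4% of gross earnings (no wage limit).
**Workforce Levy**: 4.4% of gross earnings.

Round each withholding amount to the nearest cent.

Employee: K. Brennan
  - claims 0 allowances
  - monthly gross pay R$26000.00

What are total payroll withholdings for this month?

Earnings Tax: taxable = R$26000.00
  R$507.60 + 17.53% × (R$26000.00 − R$12000.00) = R$507.60 + 17.53% × R$14000.00 = R$2961.80
Long-Term Care Levy: 5.4% × R$26000.00 = R$1404.00
Workforce Levy: 4.4% × R$26000.00 = R$1144.00
Total: R$2961.80 + R$1404.00 + R$1144.00 = R$5509.80

R$5509.80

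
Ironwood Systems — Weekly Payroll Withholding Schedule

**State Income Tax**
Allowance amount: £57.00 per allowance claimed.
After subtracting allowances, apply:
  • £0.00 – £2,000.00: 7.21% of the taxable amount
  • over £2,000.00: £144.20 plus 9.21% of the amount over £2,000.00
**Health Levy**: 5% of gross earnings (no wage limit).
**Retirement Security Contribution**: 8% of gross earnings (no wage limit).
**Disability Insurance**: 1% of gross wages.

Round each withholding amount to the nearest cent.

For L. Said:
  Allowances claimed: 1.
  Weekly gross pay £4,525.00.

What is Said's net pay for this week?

State Income Tax: taxable = £4,525.00 − 1×£57.00 = £4,468.00
  £144.20 + 9.21% × (£4,468.00 − £2,000.00) = £144.20 + 9.21% × £2,468.00 = £371.50
Health Levy: 5% × £4,525.00 = £226.25
Retirement Security Contribution: 8% × £4,525.00 = £362.00
Disability Insurance: 1% × £4,525.00 = £45.25
Total withheld: £371.50 + £226.25 + £362.00 + £45.25 = £1,005.00
Net pay: £4,525.00 − £1,005.00 = £3,520.00

£3,520.00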